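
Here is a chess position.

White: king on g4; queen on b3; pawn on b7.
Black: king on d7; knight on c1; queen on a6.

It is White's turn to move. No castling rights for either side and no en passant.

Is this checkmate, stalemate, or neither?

White to move; white king on g4.
In check: no.
Legal moves for White include: Kh5, Kg5, Kf5, Kh4, Kf4, Kh3, Kg3, Kf3, Qg8, Qf7+, Qe6+, Qb6, Qd5+, Qb5+, Qc4, Qb4, Qa4+, Qh3, ... (list truncated; more exist).
White has legal moves and is not in check → neither.

neither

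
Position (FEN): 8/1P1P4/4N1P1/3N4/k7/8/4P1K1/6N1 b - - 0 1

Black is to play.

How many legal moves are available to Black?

Black to move; king on a4.
In check: no.
Legal moves: Kb5, Ka5, Kb3, Ka3.
Count: 4.

4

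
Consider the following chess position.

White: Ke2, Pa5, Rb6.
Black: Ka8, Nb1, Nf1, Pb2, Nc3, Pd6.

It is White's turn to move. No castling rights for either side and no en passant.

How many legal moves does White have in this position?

White to move; king on e2.
In check: yes, from the black knight on c3.
Legal moves: Kf3, Kd3, Kf2, Kxf1, Ke1.
Count: 5.

5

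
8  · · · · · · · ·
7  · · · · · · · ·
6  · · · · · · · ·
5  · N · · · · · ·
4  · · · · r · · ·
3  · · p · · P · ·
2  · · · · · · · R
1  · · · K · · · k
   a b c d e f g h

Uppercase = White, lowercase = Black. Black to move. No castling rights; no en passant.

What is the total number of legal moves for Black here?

2

Black to move; king on h1.
In check: yes, from the white rook on h2.
Legal moves: Kxh2, Kg1.
Count: 2.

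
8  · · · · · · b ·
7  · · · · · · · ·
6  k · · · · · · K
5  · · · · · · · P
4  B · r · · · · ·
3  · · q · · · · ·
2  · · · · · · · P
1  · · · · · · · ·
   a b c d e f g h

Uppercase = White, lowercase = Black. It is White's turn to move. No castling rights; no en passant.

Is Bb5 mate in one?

After Bb5: black king on a6; in check: yes, from the white bishop on b5.
Black has 5 legal replies: Kb7, Ka7, Kb6, Kxb5, Ka5.
In check but a legal move exists → not checkmate.

no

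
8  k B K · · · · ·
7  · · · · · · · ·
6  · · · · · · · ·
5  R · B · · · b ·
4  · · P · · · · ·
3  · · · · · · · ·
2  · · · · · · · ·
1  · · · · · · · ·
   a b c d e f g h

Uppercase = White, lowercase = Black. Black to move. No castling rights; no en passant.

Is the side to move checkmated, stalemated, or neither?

Black to move; black king on a8.
In check: yes, from the white rook on a5.
King squares — a7: attacked by Ra5; b7: attacked by Kc8; b8: attacked by Kc8.
Legal moves for Black: none.
In check with no legal moves → checkmate.

checkmate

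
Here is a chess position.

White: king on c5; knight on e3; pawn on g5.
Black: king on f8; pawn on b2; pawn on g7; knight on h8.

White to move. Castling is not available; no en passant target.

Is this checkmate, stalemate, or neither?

White to move; white king on c5.
In check: no.
Legal moves for White: Kd6, Kc6, Kb6, Kd5, Kb5, Kd4, Kc4, Kb4, Nf5, Nd5, Ng4, Nc4, Ng2, Nc2, Nf1, Nd1, g6.
White has 17 legal moves and is not in check → neither.

neither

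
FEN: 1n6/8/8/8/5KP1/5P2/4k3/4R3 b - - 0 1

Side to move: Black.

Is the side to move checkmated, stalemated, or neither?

Black to move; black king on e2.
In check: yes, from the white rook on e1.
Legal moves for Black: Kd3, Kf2, Kd2, Kxe1.
Black is in check but has 4 legal moves → neither.

neither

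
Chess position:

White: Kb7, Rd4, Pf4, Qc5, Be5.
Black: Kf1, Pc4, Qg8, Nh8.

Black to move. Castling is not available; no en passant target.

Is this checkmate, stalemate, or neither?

neither

Black to move; black king on f1.
In check: no.
Legal moves for Black include: Nf7, Ng6, Qf8, Qe8, Qd8, Qc8+, Qb8+, Qa8+, Qh7+, Qg7+, Qf7+, Qg6, Qe6, Qg5, Qd5+, Qg4, Qg3, Qg2+, ... (list truncated; more exist).
Black has legal moves and is not in check → neither.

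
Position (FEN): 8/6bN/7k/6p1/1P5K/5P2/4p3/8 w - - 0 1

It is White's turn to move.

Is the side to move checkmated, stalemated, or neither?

neither

White to move; white king on h4.
In check: yes, from the black pawn on g5.
King squares — g3: available; h3: available; g4: available; g5: attacked by Kh6; h5: attacked by Kh6.
Legal moves for White: Kg4, Kh3, Kg3, Nxg5.
White is in check but has 4 legal moves → neither.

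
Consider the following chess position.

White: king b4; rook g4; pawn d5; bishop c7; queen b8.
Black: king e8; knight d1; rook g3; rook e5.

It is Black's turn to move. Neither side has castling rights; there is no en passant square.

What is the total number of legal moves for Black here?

3

Black to move; king on e8.
In check: yes, from the white queen on b8.
Legal moves: Kf7, Ke7, Kd7.
Count: 3.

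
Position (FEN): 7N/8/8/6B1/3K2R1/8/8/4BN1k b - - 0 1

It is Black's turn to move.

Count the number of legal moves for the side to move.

0

Black to move; king on h1.
In check: no.
Legal moves: none.
Count: 0.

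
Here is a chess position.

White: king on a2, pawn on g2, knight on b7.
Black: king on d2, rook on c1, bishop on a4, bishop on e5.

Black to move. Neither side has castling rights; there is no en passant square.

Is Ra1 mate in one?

yes

After Ra1: white king on a2; in check: yes, from the black rook on a1.
King squares — a1: attacked by Be5; b1: attacked by Ra1; b2: attacked by Be5; a3: attacked by Ra1; b3: attacked by Ba4.
White has no legal moves → checkmate.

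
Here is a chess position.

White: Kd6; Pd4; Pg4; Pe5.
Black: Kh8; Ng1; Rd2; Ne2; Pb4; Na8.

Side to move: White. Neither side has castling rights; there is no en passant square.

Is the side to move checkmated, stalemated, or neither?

neither

White to move; white king on d6.
In check: no.
Legal moves for White: Ke7, Kd7, Ke6, Kc6, Kd5, Kc5, e6, g5, d5.
White has 9 legal moves and is not in check → neither.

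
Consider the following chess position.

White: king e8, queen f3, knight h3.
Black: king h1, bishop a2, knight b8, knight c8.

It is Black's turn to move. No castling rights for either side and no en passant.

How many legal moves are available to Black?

Black to move; king on h1.
In check: yes, from the white queen on f3.
Legal moves: Kh2.
Count: 1.

1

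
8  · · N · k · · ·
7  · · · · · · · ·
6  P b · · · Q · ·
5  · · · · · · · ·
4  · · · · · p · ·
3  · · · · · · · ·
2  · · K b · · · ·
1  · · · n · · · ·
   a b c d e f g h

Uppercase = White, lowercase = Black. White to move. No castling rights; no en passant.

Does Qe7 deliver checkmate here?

After Qe7: black king on e8; in check: yes, from the white queen on e7.
King squares — d7: attacked by Qe7; e7: attacked by Nc8; f7: attacked by Qe7; d8: attacked by Qe7; f8: attacked by Qe7.
Black has no legal moves → checkmate.

yes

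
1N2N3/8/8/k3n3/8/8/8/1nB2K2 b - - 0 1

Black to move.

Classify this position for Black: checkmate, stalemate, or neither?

neither

Black to move; black king on a5.
In check: no.
Legal moves for Black: Nf7, Nd7, Ng6, Nc6, Ng4, Nc4, Nf3, Nd3, Kb6, Kb5, Kb4, Ka4, Nc3, Na3, Nd2+.
Black has 15 legal moves and is not in check → neither.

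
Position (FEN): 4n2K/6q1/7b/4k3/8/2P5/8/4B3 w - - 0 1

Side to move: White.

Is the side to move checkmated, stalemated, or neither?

checkmate

White to move; white king on h8.
In check: yes, from the black queen on g7.
King squares — g7: attacked by Bh6; h7: attacked by Qg7; g8: attacked by Qg7.
Legal moves for White: none.
In check with no legal moves → checkmate.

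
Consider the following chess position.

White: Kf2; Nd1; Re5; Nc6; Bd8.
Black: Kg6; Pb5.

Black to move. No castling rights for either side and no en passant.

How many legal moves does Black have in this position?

Black to move; king on g6.
In check: no.
Legal moves: Kh7, Kg7, Kf7, Kh6, b4.
Count: 5.

5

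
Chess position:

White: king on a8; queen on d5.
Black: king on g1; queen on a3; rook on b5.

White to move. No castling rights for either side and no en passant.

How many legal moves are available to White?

0

White to move; king on a8.
In check: yes, from the black queen on a3.
Legal moves: none.
Count: 0.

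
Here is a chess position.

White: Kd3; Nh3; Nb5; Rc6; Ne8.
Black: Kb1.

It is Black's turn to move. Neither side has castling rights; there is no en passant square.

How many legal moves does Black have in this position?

Black to move; king on b1.
In check: no.
Legal moves: Kb2, Ka2, Ka1.
Count: 3.

3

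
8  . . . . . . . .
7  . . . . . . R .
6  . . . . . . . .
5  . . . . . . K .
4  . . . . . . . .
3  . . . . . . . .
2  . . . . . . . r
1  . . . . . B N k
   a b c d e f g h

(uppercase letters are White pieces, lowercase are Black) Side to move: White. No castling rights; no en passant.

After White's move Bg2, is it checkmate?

no

After Bg2: black king on h1; in check: yes, from the white bishop on g2.
Black has 3 legal replies: Kxg2, Kxg1, Rxg2+.
In check but a legal move exists → not checkmate.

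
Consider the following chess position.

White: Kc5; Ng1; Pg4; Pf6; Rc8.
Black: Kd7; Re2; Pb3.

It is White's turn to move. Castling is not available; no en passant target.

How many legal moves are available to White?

20

White to move; king on c5.
In check: no.
Legal moves: Rh8, Rg8, Rf8, Re8, Rd8+, Rb8, Ra8, Rc7+, Rc6, Kb6, Kd5, Kb5, Kd4, Kc4, Kb4, Nh3, Nf3, Nxe2, f7, g5.
Count: 20.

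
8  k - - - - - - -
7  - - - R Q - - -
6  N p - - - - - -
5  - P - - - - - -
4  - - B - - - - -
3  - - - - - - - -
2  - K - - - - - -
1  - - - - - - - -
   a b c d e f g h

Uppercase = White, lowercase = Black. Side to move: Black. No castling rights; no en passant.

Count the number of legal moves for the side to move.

Black to move; king on a8.
In check: no.
Legal moves: none.
Count: 0.

0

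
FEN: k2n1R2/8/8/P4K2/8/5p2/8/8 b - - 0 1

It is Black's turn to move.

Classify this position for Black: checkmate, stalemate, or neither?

Black to move; black king on a8.
In check: no.
Legal moves for Black: Kb8, Kb7, Ka7, f2.
Black has 4 legal moves and is not in check → neither.

neither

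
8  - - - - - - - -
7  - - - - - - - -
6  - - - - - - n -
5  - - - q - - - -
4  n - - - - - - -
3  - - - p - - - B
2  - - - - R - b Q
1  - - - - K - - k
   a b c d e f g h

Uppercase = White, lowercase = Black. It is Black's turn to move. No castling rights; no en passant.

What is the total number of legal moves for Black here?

Black to move; king on h1.
In check: yes, from the white queen on h2.
Legal moves: Kxh2.
Count: 1.

1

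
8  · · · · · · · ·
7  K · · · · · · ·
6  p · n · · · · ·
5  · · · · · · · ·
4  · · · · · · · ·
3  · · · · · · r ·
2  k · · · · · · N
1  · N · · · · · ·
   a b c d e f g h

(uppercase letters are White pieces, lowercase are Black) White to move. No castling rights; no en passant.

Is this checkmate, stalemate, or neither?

neither

White to move; white king on a7.
In check: yes, from the black knight on c6.
Legal moves for White: Ka8, Kb7, Kb6, Kxa6.
White is in check but has 4 legal moves → neither.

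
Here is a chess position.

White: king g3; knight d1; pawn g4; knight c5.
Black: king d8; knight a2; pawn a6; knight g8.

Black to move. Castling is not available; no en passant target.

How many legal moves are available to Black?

Black to move; king on d8.
In check: no.
Legal moves: Ne7, Nh6, Nf6, Ke8, Kc8, Ke7, Kc7, Nb4, Nc3, Nc1, a5.
Count: 11.

11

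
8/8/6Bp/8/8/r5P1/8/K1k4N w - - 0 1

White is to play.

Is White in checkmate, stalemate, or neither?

White to move; white king on a1.
In check: yes, from the black rook on a3.
King squares — b1: attacked by Kc1; a2: attacked by Ra3; b2: attacked by Kc1.
Legal moves for White: none.
In check with no legal moves → checkmate.

checkmate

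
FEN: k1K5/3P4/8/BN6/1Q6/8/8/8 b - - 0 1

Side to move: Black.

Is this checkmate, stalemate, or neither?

Black to move; black king on a8.
In check: no.
King squares — a7: attacked by Nb5; b7: attacked by Kc8; b8: attacked by Kc8.
Legal moves for Black: none.
Not in check and no legal moves → stalemate.

stalemate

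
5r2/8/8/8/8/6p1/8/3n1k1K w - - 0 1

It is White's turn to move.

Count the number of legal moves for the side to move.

White to move; king on h1.
In check: no.
Legal moves: none.
Count: 0.

0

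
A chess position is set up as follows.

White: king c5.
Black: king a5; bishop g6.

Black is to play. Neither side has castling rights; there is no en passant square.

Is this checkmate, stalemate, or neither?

Black to move; black king on a5.
In check: no.
Legal moves for Black: Be8, Bh7, Bf7, Bh5, Bf5, Be4, Bd3, Bc2, Bb1, Ka6, Ka4.
Black has 11 legal moves and is not in check → neither.

neither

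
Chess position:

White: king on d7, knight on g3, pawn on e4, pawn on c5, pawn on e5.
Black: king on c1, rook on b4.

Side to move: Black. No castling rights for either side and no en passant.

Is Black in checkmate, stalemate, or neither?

Black to move; black king on c1.
In check: no.
Legal moves for Black: Rb8, Rb7+, Rb6, Rb5, Rxe4, Rd4+, Rc4, Ra4, Rb3, Rb2, Rb1, Kd2, Kc2, Kb2, Kd1, Kb1.
Black has 16 legal moves and is not in check → neither.

neither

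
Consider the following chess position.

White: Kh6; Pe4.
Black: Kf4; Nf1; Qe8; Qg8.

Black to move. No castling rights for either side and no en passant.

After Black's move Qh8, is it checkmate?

After Qh8: white king on h6; in check: yes, from the black queen on h8.
King squares — g5: attacked by Kf4; h5: attacked by Qe8; g6: attacked by Qe8; g7: attacked by Qh8; h7: attacked by Qh8.
White has no legal moves → checkmate.

yes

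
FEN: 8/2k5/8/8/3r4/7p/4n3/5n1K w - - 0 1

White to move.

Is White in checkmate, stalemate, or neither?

stalemate

White to move; white king on h1.
In check: no.
King squares — g1: attacked by Ne2; g2: attacked by Ph3; h2: attacked by Nf1.
Legal moves for White: none.
Not in check and no legal moves → stalemate.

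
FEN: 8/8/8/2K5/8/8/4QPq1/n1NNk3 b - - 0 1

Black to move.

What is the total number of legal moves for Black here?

Black to move; king on e1.
In check: yes, from the white queen on e2.
Legal moves: none.
Count: 0.

0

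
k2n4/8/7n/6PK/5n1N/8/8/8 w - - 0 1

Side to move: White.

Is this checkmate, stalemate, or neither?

neither

White to move; white king on h5.
In check: yes, from the black knight on f4.
Legal moves for White: Kxh6.
White is in check but has 1 legal move → neither.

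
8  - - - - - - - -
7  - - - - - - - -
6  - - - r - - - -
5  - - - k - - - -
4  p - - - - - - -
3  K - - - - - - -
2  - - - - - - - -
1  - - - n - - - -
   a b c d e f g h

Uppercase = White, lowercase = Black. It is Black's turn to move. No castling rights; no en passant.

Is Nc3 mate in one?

After Nc3: white king on a3; in check: no.
White is not in check, so this cannot be checkmate.

no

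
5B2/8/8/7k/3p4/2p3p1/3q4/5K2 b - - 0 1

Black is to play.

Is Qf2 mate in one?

yes

After Qf2: white king on f1; in check: yes, from the black queen on f2.
King squares — e1: attacked by Qf2; g1: attacked by Qf2; e2: attacked by Qf2; f2: attacked by Pg3; g2: attacked by Qf2.
White has no legal moves → checkmate.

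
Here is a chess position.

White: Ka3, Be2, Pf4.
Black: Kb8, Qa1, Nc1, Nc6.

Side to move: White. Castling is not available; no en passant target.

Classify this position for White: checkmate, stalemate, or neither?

checkmate

White to move; white king on a3.
In check: yes, from the black queen on a1.
King squares — a2: attacked by Qa1; b2: attacked by Qa1; b3: attacked by Nc1; a4: attacked by Qa1; b4: attacked by Nc6.
Legal moves for White: none.
In check with no legal moves → checkmate.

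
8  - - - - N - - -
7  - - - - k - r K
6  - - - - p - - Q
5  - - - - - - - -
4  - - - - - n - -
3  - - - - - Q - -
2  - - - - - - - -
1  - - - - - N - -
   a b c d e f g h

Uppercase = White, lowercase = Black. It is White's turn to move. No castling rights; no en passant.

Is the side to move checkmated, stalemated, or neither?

neither

White to move; white king on h7.
In check: yes, from the black rook on g7.
King squares — g6: attacked by Nf4; h6: own queen; g7: available; g8: attacked by Rg7; h8: available.
Legal moves for White: Kh8, Kxg7, Nxg7, Qxg7+.
White is in check but has 4 legal moves → neither.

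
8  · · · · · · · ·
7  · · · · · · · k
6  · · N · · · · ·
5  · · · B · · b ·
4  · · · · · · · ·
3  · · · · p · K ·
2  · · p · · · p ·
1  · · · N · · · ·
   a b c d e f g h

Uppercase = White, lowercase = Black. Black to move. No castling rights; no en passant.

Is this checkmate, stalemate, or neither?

neither

Black to move; black king on h7.
In check: no.
Legal moves for Black include: Kh8, Kg7, Kh6, Kg6, Bd8, Be7, Bh6, Bf6, Bh4+, Bf4+, cxd1=Q, cxd1=R, cxd1=B, cxd1=N, e2, g1=Q+, g1=R+, g1=B, ... (list truncated; more exist).
Black has legal moves and is not in check → neither.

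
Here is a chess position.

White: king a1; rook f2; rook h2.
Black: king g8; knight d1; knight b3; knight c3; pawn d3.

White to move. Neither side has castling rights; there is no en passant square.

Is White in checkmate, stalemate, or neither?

White to move; white king on a1.
In check: yes, from the black knight on b3.
King squares — b1: attacked by Nc3; a2: attacked by Nc3; b2: attacked by Nd1.
Legal moves for White: none.
In check with no legal moves → checkmate.

checkmate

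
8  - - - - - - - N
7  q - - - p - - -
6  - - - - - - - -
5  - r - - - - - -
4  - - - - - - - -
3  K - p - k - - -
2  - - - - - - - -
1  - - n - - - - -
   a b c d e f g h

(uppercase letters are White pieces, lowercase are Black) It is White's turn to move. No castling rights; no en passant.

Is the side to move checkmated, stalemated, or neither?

checkmate

White to move; white king on a3.
In check: yes, from the black queen on a7.
King squares — a2: attacked by Nc1; b2: attacked by Pc3; b3: attacked by Nc1; a4: attacked by Qa7; b4: attacked by Rb5.
Legal moves for White: none.
In check with no legal moves → checkmate.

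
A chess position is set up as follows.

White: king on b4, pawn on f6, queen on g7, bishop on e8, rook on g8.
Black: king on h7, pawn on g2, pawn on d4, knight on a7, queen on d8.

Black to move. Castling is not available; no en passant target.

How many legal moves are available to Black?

0

Black to move; king on h7.
In check: yes, from the white queen on g7.
Legal moves: none.
Count: 0.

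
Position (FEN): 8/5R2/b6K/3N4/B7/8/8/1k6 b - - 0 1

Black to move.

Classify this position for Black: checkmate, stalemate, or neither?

Black to move; black king on b1.
In check: no.
Legal moves for Black: Bc8, Bb7, Bb5, Bc4, Bd3, Be2, Bf1, Kb2, Ka2, Kc1, Ka1.
Black has 11 legal moves and is not in check → neither.

neither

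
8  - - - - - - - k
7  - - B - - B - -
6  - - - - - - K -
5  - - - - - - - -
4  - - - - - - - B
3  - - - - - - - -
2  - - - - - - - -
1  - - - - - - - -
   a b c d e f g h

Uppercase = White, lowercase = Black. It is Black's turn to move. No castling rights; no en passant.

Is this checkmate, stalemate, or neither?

stalemate

Black to move; black king on h8.
In check: no.
King squares — g7: attacked by Kg6; h7: attacked by Kg6; g8: attacked by Bf7.
Legal moves for Black: none.
Not in check and no legal moves → stalemate.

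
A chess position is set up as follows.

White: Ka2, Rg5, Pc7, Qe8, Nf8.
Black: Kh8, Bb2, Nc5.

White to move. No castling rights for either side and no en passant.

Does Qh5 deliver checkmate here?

After Qh5: black king on h8; in check: yes, from the white queen on h5.
King squares — g7: attacked by Rg5; h7: attacked by Qh5; g8: attacked by Rg5.
Black has no legal moves → checkmate.

yes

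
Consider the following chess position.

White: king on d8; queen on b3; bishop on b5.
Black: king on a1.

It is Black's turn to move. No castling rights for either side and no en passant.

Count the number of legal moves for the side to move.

0

Black to move; king on a1.
In check: no.
Legal moves: none.
Count: 0.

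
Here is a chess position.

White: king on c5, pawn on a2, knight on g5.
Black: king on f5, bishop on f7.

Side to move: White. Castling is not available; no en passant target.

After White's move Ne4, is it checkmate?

no

After Ne4: black king on f5; in check: no.
Black is not in check, so this cannot be checkmate.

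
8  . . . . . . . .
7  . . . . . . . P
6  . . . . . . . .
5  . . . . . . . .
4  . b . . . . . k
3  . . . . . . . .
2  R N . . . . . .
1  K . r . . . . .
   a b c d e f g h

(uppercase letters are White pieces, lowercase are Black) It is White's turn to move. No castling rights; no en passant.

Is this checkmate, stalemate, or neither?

White to move; white king on a1.
In check: yes, from the black rook on c1.
King squares — b1: attacked by Rc1; a2: own rook; b2: own knight.
Legal moves for White: none.
In check with no legal moves → checkmate.

checkmate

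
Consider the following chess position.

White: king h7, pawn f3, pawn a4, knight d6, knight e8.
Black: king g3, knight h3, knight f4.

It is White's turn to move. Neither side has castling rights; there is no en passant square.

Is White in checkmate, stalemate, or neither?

White to move; white king on h7.
In check: no.
Legal moves for White: Ng7, Nc7, Nf6, Kh8, Kg8, Kg7, Kh6, Nc8, Nf7, Nb7, Nf5+, Nb5, Ne4+, Nc4, a5.
White has 15 legal moves and is not in check → neither.

neither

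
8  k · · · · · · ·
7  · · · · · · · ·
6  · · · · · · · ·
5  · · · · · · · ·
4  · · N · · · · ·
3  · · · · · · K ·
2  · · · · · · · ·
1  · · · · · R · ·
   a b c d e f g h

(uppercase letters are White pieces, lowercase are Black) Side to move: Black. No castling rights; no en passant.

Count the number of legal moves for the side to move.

3

Black to move; king on a8.
In check: no.
Legal moves: Kb8, Kb7, Ka7.
Count: 3.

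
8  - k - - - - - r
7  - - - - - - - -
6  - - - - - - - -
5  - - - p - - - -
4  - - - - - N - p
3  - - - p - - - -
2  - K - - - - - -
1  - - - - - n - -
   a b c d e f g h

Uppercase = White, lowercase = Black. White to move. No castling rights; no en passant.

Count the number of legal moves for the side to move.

15

White to move; king on b2.
In check: no.
Legal moves: Ng6, Ne6, Nh5, Nxd5, Nh3, Nxd3, Ng2, Ne2, Kc3, Kb3, Ka3, Ka2, Kc1, Kb1, Ka1.
Count: 15.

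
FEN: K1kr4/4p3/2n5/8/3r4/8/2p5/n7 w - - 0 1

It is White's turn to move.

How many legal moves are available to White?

0

White to move; king on a8.
In check: no.
Legal moves: none.
Count: 0.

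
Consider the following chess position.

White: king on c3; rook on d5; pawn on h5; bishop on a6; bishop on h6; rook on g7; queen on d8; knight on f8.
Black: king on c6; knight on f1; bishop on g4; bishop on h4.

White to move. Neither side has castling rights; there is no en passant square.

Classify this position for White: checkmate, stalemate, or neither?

neither

White to move; white king on c3.
In check: no.
Legal moves for White include: Nh7, Nd7, Ng6, Ne6, Qe8+, Qc8+, Qb8, Qa8+, Qe7, Qd7+, Qc7+, Qf6+, Qd6#, Qb6+, Qg5, Qa5, Qxh4, Rg8, ... (list truncated; more exist).
White has legal moves and is not in check → neither.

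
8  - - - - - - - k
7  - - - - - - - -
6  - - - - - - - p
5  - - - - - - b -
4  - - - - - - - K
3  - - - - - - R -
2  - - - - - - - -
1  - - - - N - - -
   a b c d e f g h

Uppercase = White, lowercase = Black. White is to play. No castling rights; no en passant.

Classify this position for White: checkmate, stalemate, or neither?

White to move; white king on h4.
In check: yes, from the black bishop on g5.
King squares — g3: own rook; h3: available; g4: available; g5: attacked by Ph6; h5: available.
Legal moves for White: Kh5, Kg4, Kh3, Rxg5.
White is in check but has 4 legal moves → neither.

neither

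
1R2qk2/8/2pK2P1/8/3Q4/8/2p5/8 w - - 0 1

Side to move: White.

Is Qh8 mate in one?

After Qh8: black king on f8; in check: yes, from the white queen on h8.
King squares — e7: attacked by Kd6; f7: attacked by Pg6; g7: attacked by Qh8; e8: own queen; g8: attacked by Qh8.
Black has no legal moves → checkmate.

yes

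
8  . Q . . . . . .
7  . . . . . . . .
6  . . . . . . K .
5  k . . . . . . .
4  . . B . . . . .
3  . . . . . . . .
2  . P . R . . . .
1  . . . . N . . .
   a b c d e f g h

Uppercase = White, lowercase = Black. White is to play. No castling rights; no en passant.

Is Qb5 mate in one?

After Qb5: black king on a5; in check: yes, from the white queen on b5.
King squares — a4: attacked by Qb5; b4: attacked by Qb5; b5: attacked by Bc4; a6: attacked by Qb5; b6: attacked by Qb5.
Black has no legal moves → checkmate.

yes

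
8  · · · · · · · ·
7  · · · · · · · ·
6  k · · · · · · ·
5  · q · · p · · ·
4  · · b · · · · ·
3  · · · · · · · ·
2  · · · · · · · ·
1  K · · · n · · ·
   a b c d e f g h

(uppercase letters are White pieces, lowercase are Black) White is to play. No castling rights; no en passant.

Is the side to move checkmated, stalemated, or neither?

White to move; white king on a1.
In check: no.
King squares — b1: attacked by Qb5; a2: attacked by Bc4; b2: attacked by Qb5.
Legal moves for White: none.
Not in check and no legal moves → stalemate.

stalemate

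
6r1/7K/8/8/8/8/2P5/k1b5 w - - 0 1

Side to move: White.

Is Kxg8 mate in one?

no

After Kxg8: black king on a1; in check: no.
Black is not in check, so this cannot be checkmate.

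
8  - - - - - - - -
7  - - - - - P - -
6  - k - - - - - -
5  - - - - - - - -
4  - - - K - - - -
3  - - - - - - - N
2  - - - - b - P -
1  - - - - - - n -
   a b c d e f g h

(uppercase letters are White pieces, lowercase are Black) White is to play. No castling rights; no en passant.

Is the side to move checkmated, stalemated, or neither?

White to move; white king on d4.
In check: no.
Legal moves for White: Ke5, Kd5, Ke4, Ke3, Kc3, Ng5, Nf4, Nf2, Nxg1, f8=Q, f8=R, f8=B, f8=N, g3, g4.
White has 15 legal moves and is not in check → neither.

neither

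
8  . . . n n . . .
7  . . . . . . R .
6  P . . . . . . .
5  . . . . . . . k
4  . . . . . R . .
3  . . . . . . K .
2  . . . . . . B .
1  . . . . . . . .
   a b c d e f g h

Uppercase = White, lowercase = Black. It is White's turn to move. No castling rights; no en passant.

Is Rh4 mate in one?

yes

After Rh4: black king on h5; in check: yes, from the white rook on h4.
King squares — g4: attacked by Kg3; h4: attacked by Kg3; g5: attacked by Rg7; g6: attacked by Rg7; h6: attacked by Rh4.
Black has no legal moves → checkmate.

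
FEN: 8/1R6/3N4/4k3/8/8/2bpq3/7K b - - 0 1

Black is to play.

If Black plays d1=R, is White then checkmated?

yes

After d1=R: white king on h1; in check: yes, from the black rook on d1.
King squares — g1: attacked by Rd1; g2: attacked by Qe2; h2: attacked by Qe2.
White has no legal moves → checkmate.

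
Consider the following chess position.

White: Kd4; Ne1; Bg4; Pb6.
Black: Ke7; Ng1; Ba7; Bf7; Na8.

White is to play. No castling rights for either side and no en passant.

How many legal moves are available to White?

White to move; king on d4.
In check: no.
Legal moves: Bc8, Bd7, Be6, Bh5, Bf5, Bh3, Bf3, Be2, Bd1, Ke5, Kc5, Ke4, Ke3, Kd3, Kc3, Nf3, Nd3, Ng2, Nc2, bxa7.
Count: 20.

20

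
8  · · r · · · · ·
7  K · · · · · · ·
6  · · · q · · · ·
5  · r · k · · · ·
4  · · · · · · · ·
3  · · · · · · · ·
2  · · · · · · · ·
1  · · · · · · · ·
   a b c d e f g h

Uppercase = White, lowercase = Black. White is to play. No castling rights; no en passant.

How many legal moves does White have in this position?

White to move; king on a7.
In check: no.
Legal moves: none.
Count: 0.

0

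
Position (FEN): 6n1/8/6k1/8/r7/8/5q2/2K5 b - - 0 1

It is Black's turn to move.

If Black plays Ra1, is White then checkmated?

After Ra1: white king on c1; in check: yes, from the black rook on a1.
King squares — b1: attacked by Ra1; d1: attacked by Ra1; b2: attacked by Qf2; c2: attacked by Qf2; d2: attacked by Qf2.
White has no legal moves → checkmate.

yes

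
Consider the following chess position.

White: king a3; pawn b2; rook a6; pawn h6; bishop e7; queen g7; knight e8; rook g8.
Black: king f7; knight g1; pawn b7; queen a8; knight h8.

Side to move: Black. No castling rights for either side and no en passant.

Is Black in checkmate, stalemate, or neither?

Black to move; black king on f7.
In check: yes, from the white queen on g7.
King squares — e6: attacked by Ra6; f6: attacked by Ra6; g6: attacked by Ra6; e7: attacked by Qg7; g7: attacked by Ph6; e8: attacked by Rg8; f8: attacked by Be7; g8: attacked by Qg7.
Legal moves for Black: none.
In check with no legal moves → checkmate.

checkmate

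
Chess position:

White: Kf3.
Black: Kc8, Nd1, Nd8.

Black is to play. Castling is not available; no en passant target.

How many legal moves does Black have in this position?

12

Black to move; king on c8.
In check: no.
Legal moves: Nf7, Nb7, Ne6, Nc6, Kb8, Kd7, Kc7, Kb7, Ne3, Nc3, Nf2, Nb2.
Count: 12.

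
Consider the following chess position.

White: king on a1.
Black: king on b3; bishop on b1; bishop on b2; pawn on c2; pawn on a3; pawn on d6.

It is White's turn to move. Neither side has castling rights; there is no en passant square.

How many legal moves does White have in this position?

White to move; king on a1.
In check: yes, from the black bishop on b2.
Legal moves: none.
Count: 0.

0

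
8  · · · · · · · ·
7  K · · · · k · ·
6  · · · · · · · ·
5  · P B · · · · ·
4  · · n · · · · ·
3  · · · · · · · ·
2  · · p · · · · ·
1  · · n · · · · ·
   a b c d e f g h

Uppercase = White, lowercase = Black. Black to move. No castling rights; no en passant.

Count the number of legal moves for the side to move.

Black to move; king on f7.
In check: no.
Legal moves: Kg8, Ke8, Kg7, Kg6, Kf6, Ke6, Nd6, Nb6, Ne5, Na5, Ne3, Na3, Nd2, Nb2, Nd3, Nb3, Ne2, Na2.
Count: 18.

18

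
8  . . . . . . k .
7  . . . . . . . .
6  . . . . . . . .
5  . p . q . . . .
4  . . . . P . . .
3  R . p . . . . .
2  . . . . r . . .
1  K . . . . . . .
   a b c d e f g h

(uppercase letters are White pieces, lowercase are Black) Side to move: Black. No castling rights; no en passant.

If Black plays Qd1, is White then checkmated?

yes

After Qd1: white king on a1; in check: yes, from the black queen on d1.
King squares — b1: attacked by Qd1; a2: attacked by Re2; b2: attacked by Re2.
White has no legal moves → checkmate.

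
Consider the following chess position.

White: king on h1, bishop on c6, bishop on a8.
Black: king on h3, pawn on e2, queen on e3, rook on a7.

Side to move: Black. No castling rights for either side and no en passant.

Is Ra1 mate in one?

yes

After Ra1: white king on h1; in check: yes, from the black rook on a1.
King squares — g1: attacked by Ra1; g2: attacked by Kh3; h2: attacked by Kh3.
White has no legal moves → checkmate.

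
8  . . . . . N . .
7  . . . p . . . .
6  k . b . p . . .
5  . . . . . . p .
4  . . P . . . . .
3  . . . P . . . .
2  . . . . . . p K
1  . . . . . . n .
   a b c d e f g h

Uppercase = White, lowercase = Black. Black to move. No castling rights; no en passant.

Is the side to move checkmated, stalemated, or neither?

neither

Black to move; black king on a6.
In check: no.
Legal moves for Black: Ba8, Bb7, Bd5, Bb5, Be4, Ba4, Bf3, Kb7, Ka7, Kb6, Ka5, Nh3, Nf3+, Ne2, d6, e5, g4, d5.
Black has 18 legal moves and is not in check → neither.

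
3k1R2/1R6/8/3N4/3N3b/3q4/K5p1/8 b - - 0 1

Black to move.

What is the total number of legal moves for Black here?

0

Black to move; king on d8.
In check: yes, from the white rook on f8.
Legal moves: none.
Count: 0.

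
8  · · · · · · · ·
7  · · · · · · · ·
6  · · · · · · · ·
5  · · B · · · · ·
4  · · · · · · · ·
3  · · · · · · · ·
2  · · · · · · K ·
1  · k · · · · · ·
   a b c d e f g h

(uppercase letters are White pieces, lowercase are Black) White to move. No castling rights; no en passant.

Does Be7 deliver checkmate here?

no

After Be7: black king on b1; in check: no.
Black is not in check, so this cannot be checkmate.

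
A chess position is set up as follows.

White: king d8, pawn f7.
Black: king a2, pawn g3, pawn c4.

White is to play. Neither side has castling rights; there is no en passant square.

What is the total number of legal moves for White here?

9

White to move; king on d8.
In check: no.
Legal moves: Ke8, Kc8, Ke7, Kd7, Kc7, f8=Q, f8=R, f8=B, f8=N.
Count: 9.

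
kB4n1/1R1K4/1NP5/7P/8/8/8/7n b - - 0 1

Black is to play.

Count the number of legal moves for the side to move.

0

Black to move; king on a8.
In check: yes, from the white knight on b6.
Legal moves: none.
Count: 0.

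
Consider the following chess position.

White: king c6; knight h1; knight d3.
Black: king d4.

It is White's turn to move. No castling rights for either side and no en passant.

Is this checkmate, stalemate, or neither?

neither

White to move; white king on c6.
In check: no.
Legal moves for White: Kd7, Kc7, Kb7, Kd6, Kb6, Kb5, Ne5, Nc5, Nf4, Nb4, Ndf2, Nb2, Ne1, Nc1, Ng3, Nhf2.
White has 16 legal moves and is not in check → neither.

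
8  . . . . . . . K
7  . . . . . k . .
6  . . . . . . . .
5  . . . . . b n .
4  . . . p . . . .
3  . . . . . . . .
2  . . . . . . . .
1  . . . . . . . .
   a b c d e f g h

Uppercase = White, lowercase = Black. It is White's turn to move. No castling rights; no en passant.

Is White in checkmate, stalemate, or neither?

White to move; white king on h8.
In check: no.
King squares — g7: attacked by Kf7; h7: attacked by Bf5; g8: attacked by Kf7.
Legal moves for White: none.
Not in check and no legal moves → stalemate.

stalemate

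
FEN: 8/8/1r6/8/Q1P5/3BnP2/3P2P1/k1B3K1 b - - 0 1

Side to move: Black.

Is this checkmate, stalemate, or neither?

checkmate

Black to move; black king on a1.
In check: yes, from the white queen on a4.
King squares — b1: attacked by Bd3; a2: attacked by Qa4; b2: attacked by Bc1.
Legal moves for Black: none.
In check with no legal moves → checkmate.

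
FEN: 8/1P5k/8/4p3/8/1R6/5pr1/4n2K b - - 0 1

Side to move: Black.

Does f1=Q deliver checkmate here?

yes

After f1=Q: white king on h1; in check: yes, from the black queen on f1.
King squares — g1: attacked by Qf1; g2: attacked by Ne1; h2: attacked by Rg2.
White has no legal moves → checkmate.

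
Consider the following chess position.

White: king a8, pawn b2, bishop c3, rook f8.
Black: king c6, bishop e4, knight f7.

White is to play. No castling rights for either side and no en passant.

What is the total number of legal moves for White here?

White to move; king on a8.
In check: no.
Legal moves: Rh8, Rg8, Re8, Rd8, Rc8+, Rb8, Rxf7, Kb8, Ka7, Bh8, Bg7, Bf6, Be5, Ba5, Bd4, Bb4, Bd2, Be1, b3, b4.
Count: 20.

20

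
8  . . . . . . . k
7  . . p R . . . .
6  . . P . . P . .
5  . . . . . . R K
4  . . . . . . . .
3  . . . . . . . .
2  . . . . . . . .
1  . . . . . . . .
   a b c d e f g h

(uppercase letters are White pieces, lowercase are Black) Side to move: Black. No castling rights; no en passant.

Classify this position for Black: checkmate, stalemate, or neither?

stalemate

Black to move; black king on h8.
In check: no.
King squares — g7: attacked by Rg5; h7: attacked by Rd7; g8: attacked by Rg5.
Legal moves for Black: none.
Not in check and no legal moves → stalemate.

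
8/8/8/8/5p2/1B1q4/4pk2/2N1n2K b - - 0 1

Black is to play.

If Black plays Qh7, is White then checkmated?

After Qh7: white king on h1; in check: yes, from the black queen on h7.
King squares — g1: attacked by Kf2; g2: attacked by Ne1; h2: attacked by Qh7.
White has no legal moves → checkmate.

yes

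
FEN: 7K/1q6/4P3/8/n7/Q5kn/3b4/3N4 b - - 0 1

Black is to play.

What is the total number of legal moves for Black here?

10

Black to move; king on g3.
In check: yes, from the white queen on a3.
Legal moves: Kh4, Kg4, Kf4, Kh2, Kg2, Qf3, Qb3, Nc3, Be3, Bc3+.
Count: 10.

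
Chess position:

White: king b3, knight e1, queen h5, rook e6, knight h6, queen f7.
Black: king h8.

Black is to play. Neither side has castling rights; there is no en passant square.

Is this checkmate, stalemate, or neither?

stalemate

Black to move; black king on h8.
In check: no.
King squares — g7: attacked by Qf7; h7: attacked by Qf7; g8: attacked by Nh6.
Legal moves for Black: none.
Not in check and no legal moves → stalemate.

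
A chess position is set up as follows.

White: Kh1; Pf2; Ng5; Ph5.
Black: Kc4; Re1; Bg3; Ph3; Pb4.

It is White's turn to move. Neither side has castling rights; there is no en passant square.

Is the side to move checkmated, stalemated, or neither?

checkmate

White to move; white king on h1.
In check: yes, from the black rook on e1.
King squares — g1: attacked by Re1; g2: attacked by Ph3; h2: attacked by Bg3.
Legal moves for White: none.
In check with no legal moves → checkmate.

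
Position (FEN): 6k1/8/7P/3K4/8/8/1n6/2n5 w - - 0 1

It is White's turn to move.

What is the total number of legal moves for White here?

8

White to move; king on d5.
In check: no.
Legal moves: Ke6, Kd6, Kc6, Ke5, Kc5, Ke4, Kd4, h7+.
Count: 8.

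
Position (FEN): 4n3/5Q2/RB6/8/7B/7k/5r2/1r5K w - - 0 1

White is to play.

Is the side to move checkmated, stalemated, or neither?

checkmate

White to move; white king on h1.
In check: yes, from the black rook on b1.
King squares — g1: attacked by Rb1; g2: attacked by Rf2; h2: attacked by Rf2.
Legal moves for White: none.
In check with no legal moves → checkmate.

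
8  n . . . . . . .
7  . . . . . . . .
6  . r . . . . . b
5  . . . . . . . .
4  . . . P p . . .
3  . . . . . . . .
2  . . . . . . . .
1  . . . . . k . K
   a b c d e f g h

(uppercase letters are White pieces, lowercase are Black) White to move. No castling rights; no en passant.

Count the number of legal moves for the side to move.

White to move; king on h1.
In check: no.
Legal moves: Kh2, d5.
Count: 2.

2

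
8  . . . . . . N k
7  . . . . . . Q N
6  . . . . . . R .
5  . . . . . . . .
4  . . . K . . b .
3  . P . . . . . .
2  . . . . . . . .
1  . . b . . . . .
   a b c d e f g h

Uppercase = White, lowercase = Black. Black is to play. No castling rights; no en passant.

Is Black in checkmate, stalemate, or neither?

checkmate

Black to move; black king on h8.
In check: yes, from the white queen on g7.
King squares — g7: attacked by Rg6; h7: attacked by Qg7; g8: attacked by Qg7.
Legal moves for Black: none.
In check with no legal moves → checkmate.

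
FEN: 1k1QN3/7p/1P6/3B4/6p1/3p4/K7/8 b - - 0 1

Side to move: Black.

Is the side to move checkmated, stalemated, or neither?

Black to move; black king on b8.
In check: yes, from the white queen on d8.
King squares — a7: attacked by Pb6; b7: attacked by Bd5; c7: attacked by Pb6; a8: attacked by Bd5; c8: attacked by Qd8.
Legal moves for Black: none.
In check with no legal moves → checkmate.

checkmate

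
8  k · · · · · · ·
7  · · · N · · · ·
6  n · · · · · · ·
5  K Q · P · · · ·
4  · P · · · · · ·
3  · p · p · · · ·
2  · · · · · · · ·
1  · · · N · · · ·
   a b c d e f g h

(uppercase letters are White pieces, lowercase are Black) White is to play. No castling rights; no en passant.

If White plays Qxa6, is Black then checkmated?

After Qxa6: black king on a8; in check: yes, from the white queen on a6.
King squares — a7: attacked by Qa6; b7: attacked by Qa6; b8: attacked by Nd7.
Black has no legal moves → checkmate.

yes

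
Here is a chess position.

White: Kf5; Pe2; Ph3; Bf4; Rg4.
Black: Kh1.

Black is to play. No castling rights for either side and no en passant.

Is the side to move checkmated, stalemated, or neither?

Black to move; black king on h1.
In check: no.
King squares — g1: attacked by Rg4; g2: attacked by Rg4; h2: attacked by Bf4.
Legal moves for Black: none.
Not in check and no legal moves → stalemate.

stalemate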